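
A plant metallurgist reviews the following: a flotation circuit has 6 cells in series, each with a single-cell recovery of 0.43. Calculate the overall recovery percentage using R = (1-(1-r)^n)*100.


96.5704%

Complement of single-cell recovery:
1 - r = 1 - 0.43 = 0.57
Raise to power n:
(1 - r)^6 = 0.57^6 = 0.03429644725
Overall recovery:
R = (1 - 0.03429644725) * 100
= 96.5704%


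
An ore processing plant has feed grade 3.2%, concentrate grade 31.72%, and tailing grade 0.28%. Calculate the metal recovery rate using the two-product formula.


Using the two-product formula:
R = 100 * c * (f - t) / (f * (c - t))
Numerator = 100 * 31.72 * (3.2 - 0.28)
= 100 * 31.72 * 2.92
= 9262.24
Denominator = 3.2 * (31.72 - 0.28)
= 3.2 * 31.44
= 100.608
R = 9262.24 / 100.608
= 92.0627%

92.0627%


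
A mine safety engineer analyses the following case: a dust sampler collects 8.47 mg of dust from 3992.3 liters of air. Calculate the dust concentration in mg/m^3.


2.1216 mg/m^3

Convert liters to m^3: 1 m^3 = 1000 L
Concentration = mass / volume * 1000
= 8.47 / 3992.3 * 1000
= 0.002121584049 * 1000
= 2.1216 mg/m^3


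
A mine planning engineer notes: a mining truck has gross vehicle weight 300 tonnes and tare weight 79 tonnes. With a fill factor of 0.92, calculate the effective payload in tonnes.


Maximum payload = gross - tare
= 300 - 79 = 221 tonnes
Effective payload = max payload * fill factor
= 221 * 0.92
= 203.32 tonnes

203.32 tonnes


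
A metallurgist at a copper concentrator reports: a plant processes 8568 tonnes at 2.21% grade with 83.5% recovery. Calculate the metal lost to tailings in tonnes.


Total metal in feed:
= 8568 * 2.21 / 100 = 189.3528 tonnes
Metal recovered:
= 189.3528 * 83.5 / 100 = 158.109588 tonnes
Metal lost to tailings:
= 189.3528 - 158.109588
= 31.2432 tonnes

31.2432 tonnes


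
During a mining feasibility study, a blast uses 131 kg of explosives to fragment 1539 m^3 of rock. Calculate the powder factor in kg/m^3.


0.0851 kg/m^3

Powder factor = explosive mass / rock volume
= 131 / 1539
= 0.0851 kg/m^3


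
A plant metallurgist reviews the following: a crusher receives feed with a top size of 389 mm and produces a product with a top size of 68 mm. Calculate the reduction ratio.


Reduction ratio = feed size / product size
= 389 / 68
= 5.7206

5.7206


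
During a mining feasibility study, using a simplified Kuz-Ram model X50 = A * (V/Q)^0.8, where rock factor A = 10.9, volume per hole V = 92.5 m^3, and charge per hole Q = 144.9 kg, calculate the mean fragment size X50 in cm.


7.6118 cm

Compute V/Q:
V/Q = 92.5 / 144.9 = 0.6383712905
Raise to the power 0.8:
(V/Q)^0.8 = 0.6383712905^0.8 = 0.6983267491
Multiply by A:
X50 = 10.9 * 0.6983267491
= 7.6118 cm


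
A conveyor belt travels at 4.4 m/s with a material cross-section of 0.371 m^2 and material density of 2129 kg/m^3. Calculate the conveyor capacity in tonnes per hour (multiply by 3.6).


Volumetric flow = speed * area
= 4.4 * 0.371 = 1.6324 m^3/s
Mass flow = volumetric * density
= 1.6324 * 2129 = 3475.3796 kg/s
Convert to t/h: multiply by 3.6
Capacity = 3475.3796 * 3.6
= 12511.3666 t/h

12511.3666 t/h


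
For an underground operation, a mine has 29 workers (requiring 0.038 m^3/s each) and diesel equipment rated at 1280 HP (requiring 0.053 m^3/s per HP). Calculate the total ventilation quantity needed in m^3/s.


68.942 m^3/s

Airflow for workers:
Q_people = 29 * 0.038 = 1.102 m^3/s
Airflow for diesel equipment:
Q_diesel = 1280 * 0.053 = 67.84 m^3/s
Total ventilation:
Q_total = 1.102 + 67.84
= 68.942 m^3/s


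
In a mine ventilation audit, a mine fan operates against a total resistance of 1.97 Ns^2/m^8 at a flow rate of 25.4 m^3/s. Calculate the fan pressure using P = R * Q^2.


Compute Q^2:
Q^2 = 25.4^2 = 645.16
Compute pressure:
P = R * Q^2 = 1.97 * 645.16
= 1270.9652 Pa

1270.9652 Pa


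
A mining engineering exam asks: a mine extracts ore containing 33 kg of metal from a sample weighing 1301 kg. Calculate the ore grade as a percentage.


2.5365%

Ore grade = (metal mass / ore mass) * 100
= (33 / 1301) * 100
= 0.02536510377 * 100
= 2.5365%


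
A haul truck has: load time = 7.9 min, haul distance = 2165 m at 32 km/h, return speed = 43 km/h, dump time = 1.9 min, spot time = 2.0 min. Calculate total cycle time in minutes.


18.8803 min

Convert haul speed to m/min: 32 * 1000/60 = 533.3333333 m/min
Haul time = 2165 / 533.3333333 = 4.059375 min
Convert return speed to m/min: 43 * 1000/60 = 716.6666667 m/min
Return time = 2165 / 716.6666667 = 3.020930233 min
Total cycle time:
= 7.9 + 4.059375 + 1.9 + 3.020930233 + 2.0
= 18.8803 min


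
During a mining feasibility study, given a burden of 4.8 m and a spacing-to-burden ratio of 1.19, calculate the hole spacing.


5.712 m

Spacing = burden * ratio
= 4.8 * 1.19
= 5.712 m


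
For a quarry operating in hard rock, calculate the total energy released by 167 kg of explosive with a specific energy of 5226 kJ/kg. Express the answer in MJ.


Energy = mass * specific_energy / 1000
= 167 * 5226 / 1000
= 872742 / 1000
= 872.742 MJ

872.742 MJ


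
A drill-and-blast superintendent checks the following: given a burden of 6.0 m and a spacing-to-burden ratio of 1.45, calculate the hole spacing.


8.7 m

Spacing = burden * ratio
= 6.0 * 1.45
= 8.7 m


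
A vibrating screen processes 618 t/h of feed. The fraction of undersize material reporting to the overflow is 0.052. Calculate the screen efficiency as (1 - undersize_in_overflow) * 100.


Screen efficiency = (1 - fraction of undersize in overflow) * 100
= (1 - 0.052) * 100
= 0.948 * 100
= 94.8%

94.8%


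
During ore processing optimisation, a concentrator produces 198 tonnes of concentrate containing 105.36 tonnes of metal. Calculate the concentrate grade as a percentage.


53.2121%

Grade = (metal in concentrate / concentrate mass) * 100
= (105.36 / 198) * 100
= 0.5321212121 * 100
= 53.2121%


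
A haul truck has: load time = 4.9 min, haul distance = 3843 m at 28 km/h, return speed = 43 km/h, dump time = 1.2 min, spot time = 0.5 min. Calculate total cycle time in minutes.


Convert haul speed to m/min: 28 * 1000/60 = 466.6666667 m/min
Haul time = 3843 / 466.6666667 = 8.235 min
Convert return speed to m/min: 43 * 1000/60 = 716.6666667 m/min
Return time = 3843 / 716.6666667 = 5.362325581 min
Total cycle time:
= 4.9 + 8.235 + 1.2 + 5.362325581 + 0.5
= 20.1973 min

20.1973 min


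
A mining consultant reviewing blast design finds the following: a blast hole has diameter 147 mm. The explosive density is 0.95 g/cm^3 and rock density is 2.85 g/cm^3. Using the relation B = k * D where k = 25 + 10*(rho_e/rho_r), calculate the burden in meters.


4.165 m

First, compute k:
rho_e / rho_r = 0.95 / 2.85 = 0.3333333333
k = 25 + 10 * 0.3333333333 = 28.33333333
Then, compute burden:
B = k * D / 1000 = 28.33333333 * 147 / 1000
= 4165 / 1000
= 4.165 m


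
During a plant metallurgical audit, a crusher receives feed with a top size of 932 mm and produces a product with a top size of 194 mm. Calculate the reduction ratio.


4.8041

Reduction ratio = feed size / product size
= 932 / 194
= 4.8041


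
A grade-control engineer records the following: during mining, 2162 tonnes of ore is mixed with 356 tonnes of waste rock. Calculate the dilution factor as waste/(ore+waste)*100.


14.1382%

Total material = ore + waste
= 2162 + 356 = 2518 tonnes
Dilution = waste / total * 100
= 356 / 2518 * 100
= 0.1413820492 * 100
= 14.1382%


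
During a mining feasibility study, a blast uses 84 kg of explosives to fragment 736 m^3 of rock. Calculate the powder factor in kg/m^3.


0.1141 kg/m^3

Powder factor = explosive mass / rock volume
= 84 / 736
= 0.1141 kg/m^3


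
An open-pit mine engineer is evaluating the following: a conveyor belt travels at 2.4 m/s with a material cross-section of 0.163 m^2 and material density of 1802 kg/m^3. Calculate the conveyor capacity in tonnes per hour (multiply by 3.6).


Volumetric flow = speed * area
= 2.4 * 0.163 = 0.3912 m^3/s
Mass flow = volumetric * density
= 0.3912 * 1802 = 704.9424 kg/s
Convert to t/h: multiply by 3.6
Capacity = 704.9424 * 3.6
= 2537.7926 t/h

2537.7926 t/h


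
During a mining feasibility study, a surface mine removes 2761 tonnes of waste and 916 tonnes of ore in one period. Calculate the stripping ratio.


3.0142

Stripping ratio = waste tonnage / ore tonnage
= 2761 / 916
= 3.0142


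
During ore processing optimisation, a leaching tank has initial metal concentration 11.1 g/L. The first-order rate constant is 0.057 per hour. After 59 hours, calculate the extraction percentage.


96.5369%

Compute the exponent:
-k * t = -0.057 * 59 = -3.363
Remaining concentration:
C = 11.1 * exp(-3.363)
= 11.1 * 0.03463120932
= 0.3844064235 g/L
Extracted = 11.1 - 0.3844064235 = 10.71559358 g/L
Extraction % = 10.71559358 / 11.1 * 100
= 96.5369%


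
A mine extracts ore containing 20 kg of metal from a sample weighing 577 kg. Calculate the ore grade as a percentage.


3.4662%

Ore grade = (metal mass / ore mass) * 100
= (20 / 577) * 100
= 0.03466204506 * 100
= 3.4662%


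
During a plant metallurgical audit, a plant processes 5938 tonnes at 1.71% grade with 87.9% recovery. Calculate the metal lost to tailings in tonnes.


12.2863 tonnes

Total metal in feed:
= 5938 * 1.71 / 100 = 101.5398 tonnes
Metal recovered:
= 101.5398 * 87.9 / 100 = 89.2534842 tonnes
Metal lost to tailings:
= 101.5398 - 89.2534842
= 12.2863 tonnes


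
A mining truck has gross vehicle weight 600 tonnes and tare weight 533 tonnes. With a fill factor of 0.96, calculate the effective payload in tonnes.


Maximum payload = gross - tare
= 600 - 533 = 67 tonnes
Effective payload = max payload * fill factor
= 67 * 0.96
= 64.32 tonnes

64.32 tonnes


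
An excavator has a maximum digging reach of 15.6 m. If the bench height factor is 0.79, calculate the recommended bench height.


Bench height = reach * factor
= 15.6 * 0.79
= 12.324 m

12.324 m


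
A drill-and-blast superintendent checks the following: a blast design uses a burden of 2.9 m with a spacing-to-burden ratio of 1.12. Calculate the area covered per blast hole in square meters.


9.4192 m^2

First, find the spacing:
Spacing = burden * ratio = 2.9 * 1.12
= 3.248 m
Then, calculate the area:
Area = burden * spacing = 2.9 * 3.248
= 9.4192 m^2


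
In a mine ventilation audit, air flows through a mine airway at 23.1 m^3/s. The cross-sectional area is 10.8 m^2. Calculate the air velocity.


2.1389 m/s

Velocity = flow rate / cross-sectional area
= 23.1 / 10.8
= 2.1389 m/s


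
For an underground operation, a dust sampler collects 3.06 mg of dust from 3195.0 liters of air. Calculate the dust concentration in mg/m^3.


0.9577 mg/m^3

Convert liters to m^3: 1 m^3 = 1000 L
Concentration = mass / volume * 1000
= 3.06 / 3195.0 * 1000
= 0.0009577464789 * 1000
= 0.9577 mg/m^3


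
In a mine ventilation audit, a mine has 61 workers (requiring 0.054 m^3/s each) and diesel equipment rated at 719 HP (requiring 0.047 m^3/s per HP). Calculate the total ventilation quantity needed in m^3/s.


37.087 m^3/s

Airflow for workers:
Q_people = 61 * 0.054 = 3.294 m^3/s
Airflow for diesel equipment:
Q_diesel = 719 * 0.047 = 33.793 m^3/s
Total ventilation:
Q_total = 3.294 + 33.793
= 37.087 m^3/s


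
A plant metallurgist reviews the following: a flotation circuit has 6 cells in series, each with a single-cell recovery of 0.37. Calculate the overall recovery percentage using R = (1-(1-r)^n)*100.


93.7476%

Complement of single-cell recovery:
1 - r = 1 - 0.37 = 0.63
Raise to power n:
(1 - r)^6 = 0.63^6 = 0.06252350221
Overall recovery:
R = (1 - 0.06252350221) * 100
= 93.7476%


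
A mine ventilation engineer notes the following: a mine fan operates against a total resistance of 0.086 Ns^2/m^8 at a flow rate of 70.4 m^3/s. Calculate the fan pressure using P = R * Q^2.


Compute Q^2:
Q^2 = 70.4^2 = 4956.16
Compute pressure:
P = R * Q^2 = 0.086 * 4956.16
= 426.2298 Pa

426.2298 Pa


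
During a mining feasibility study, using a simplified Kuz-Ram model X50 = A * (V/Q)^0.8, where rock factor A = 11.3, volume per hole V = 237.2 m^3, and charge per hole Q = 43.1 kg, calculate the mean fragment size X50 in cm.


44.2169 cm

Compute V/Q:
V/Q = 237.2 / 43.1 = 5.503480278
Raise to the power 0.8:
(V/Q)^0.8 = 5.503480278^0.8 = 3.913000754
Multiply by A:
X50 = 11.3 * 3.913000754
= 44.2169 cm


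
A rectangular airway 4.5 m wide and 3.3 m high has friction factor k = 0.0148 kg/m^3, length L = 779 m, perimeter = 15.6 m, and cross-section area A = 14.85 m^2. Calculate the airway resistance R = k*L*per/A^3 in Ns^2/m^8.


0.0549 Ns^2/m^8

Compute the numerator:
k * L * per = 0.0148 * 779 * 15.6
= 179.85552
Compute the denominator:
A^3 = 14.85^3 = 3274.759125
Resistance:
R = 179.85552 / 3274.759125
= 0.0549 Ns^2/m^8


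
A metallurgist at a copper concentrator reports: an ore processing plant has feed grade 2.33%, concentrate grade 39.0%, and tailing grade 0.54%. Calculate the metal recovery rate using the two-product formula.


77.9027%

Using the two-product formula:
R = 100 * c * (f - t) / (f * (c - t))
Numerator = 100 * 39.0 * (2.33 - 0.54)
= 100 * 39.0 * 1.79
= 6981.0
Denominator = 2.33 * (39.0 - 0.54)
= 2.33 * 38.46
= 89.6118
R = 6981.0 / 89.6118
= 77.9027%


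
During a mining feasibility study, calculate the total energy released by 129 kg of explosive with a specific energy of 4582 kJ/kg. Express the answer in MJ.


Energy = mass * specific_energy / 1000
= 129 * 4582 / 1000
= 591078 / 1000
= 591.078 MJ

591.078 MJ


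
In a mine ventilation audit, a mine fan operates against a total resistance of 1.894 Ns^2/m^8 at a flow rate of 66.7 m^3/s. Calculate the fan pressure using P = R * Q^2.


8426.1977 Pa

Compute Q^2:
Q^2 = 66.7^2 = 4448.89
Compute pressure:
P = R * Q^2 = 1.894 * 4448.89
= 8426.1977 Pa


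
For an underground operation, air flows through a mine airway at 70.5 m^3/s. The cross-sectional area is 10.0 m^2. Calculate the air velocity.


7.05 m/s

Velocity = flow rate / cross-sectional area
= 70.5 / 10.0
= 7.05 m/s


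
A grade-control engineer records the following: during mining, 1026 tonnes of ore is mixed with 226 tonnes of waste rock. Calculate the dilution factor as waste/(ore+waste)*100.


18.0511%

Total material = ore + waste
= 1026 + 226 = 1252 tonnes
Dilution = waste / total * 100
= 226 / 1252 * 100
= 0.1805111821 * 100
= 18.0511%


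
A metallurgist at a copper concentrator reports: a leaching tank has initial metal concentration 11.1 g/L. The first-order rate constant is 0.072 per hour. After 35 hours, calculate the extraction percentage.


91.954%

Compute the exponent:
-k * t = -0.072 * 35 = -2.52
Remaining concentration:
C = 11.1 * exp(-2.52)
= 11.1 * 0.08045960675
= 0.8931016349 g/L
Extracted = 11.1 - 0.8931016349 = 10.20689837 g/L
Extraction % = 10.20689837 / 11.1 * 100
= 91.954%


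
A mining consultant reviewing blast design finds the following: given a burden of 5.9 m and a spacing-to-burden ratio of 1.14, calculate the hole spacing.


Spacing = burden * ratio
= 5.9 * 1.14
= 6.726 m

6.726 m


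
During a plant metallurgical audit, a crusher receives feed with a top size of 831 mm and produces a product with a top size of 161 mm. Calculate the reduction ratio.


Reduction ratio = feed size / product size
= 831 / 161
= 5.1615

5.1615


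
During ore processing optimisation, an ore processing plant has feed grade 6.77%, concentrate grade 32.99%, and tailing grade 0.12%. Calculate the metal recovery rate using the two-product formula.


98.5861%

Using the two-product formula:
R = 100 * c * (f - t) / (f * (c - t))
Numerator = 100 * 32.99 * (6.77 - 0.12)
= 100 * 32.99 * 6.65
= 21938.35
Denominator = 6.77 * (32.99 - 0.12)
= 6.77 * 32.87
= 222.5299
R = 21938.35 / 222.5299
= 98.5861%


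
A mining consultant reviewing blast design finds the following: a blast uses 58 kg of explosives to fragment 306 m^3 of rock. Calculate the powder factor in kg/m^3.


0.1895 kg/m^3

Powder factor = explosive mass / rock volume
= 58 / 306
= 0.1895 kg/m^3


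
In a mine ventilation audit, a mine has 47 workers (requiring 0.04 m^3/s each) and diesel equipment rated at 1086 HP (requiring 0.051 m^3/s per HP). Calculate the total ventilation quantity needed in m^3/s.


Airflow for workers:
Q_people = 47 * 0.04 = 1.88 m^3/s
Airflow for diesel equipment:
Q_diesel = 1086 * 0.051 = 55.386 m^3/s
Total ventilation:
Q_total = 1.88 + 55.386
= 57.266 m^3/s

57.266 m^3/s


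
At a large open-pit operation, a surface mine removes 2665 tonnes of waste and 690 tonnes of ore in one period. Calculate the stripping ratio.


Stripping ratio = waste tonnage / ore tonnage
= 2665 / 690
= 3.8623

3.8623


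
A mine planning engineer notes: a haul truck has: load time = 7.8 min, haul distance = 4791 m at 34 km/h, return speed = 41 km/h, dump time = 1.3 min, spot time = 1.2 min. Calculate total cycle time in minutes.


Convert haul speed to m/min: 34 * 1000/60 = 566.6666667 m/min
Haul time = 4791 / 566.6666667 = 8.454705882 min
Convert return speed to m/min: 41 * 1000/60 = 683.3333333 m/min
Return time = 4791 / 683.3333333 = 7.011219512 min
Total cycle time:
= 7.8 + 8.454705882 + 1.3 + 7.011219512 + 1.2
= 25.7659 min

25.7659 min


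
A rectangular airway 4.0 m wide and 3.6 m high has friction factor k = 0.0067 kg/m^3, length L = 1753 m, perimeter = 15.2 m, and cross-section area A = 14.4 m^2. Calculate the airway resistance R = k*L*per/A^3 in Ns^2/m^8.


Compute the numerator:
k * L * per = 0.0067 * 1753 * 15.2
= 178.52552
Compute the denominator:
A^3 = 14.4^3 = 2985.984
Resistance:
R = 178.52552 / 2985.984
= 0.0598 Ns^2/m^8

0.0598 Ns^2/m^8


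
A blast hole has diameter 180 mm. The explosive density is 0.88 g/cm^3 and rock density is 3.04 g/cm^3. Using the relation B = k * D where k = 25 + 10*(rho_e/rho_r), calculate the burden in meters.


First, compute k:
rho_e / rho_r = 0.88 / 3.04 = 0.2894736842
k = 25 + 10 * 0.2894736842 = 27.89473684
Then, compute burden:
B = k * D / 1000 = 27.89473684 * 180 / 1000
= 5021.052632 / 1000
= 5.0211 m

5.0211 m


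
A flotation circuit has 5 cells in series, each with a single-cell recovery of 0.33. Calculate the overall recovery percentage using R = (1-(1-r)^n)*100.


86.4987%

Complement of single-cell recovery:
1 - r = 1 - 0.33 = 0.67
Raise to power n:
(1 - r)^5 = 0.67^5 = 0.1350125107
Overall recovery:
R = (1 - 0.1350125107) * 100
= 86.4987%


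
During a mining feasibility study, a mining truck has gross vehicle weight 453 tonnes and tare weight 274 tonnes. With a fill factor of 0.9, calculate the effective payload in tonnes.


161.1 tonnes

Maximum payload = gross - tare
= 453 - 274 = 179 tonnes
Effective payload = max payload * fill factor
= 179 * 0.9
= 161.1 tonnes


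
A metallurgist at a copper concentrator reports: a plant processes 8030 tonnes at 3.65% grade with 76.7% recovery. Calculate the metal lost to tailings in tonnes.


Total metal in feed:
= 8030 * 3.65 / 100 = 293.095 tonnes
Metal recovered:
= 293.095 * 76.7 / 100 = 224.803865 tonnes
Metal lost to tailings:
= 293.095 - 224.803865
= 68.2911 tonnes

68.2911 tonnes


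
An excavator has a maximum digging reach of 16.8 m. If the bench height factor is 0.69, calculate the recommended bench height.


11.592 m

Bench height = reach * factor
= 16.8 * 0.69
= 11.592 m


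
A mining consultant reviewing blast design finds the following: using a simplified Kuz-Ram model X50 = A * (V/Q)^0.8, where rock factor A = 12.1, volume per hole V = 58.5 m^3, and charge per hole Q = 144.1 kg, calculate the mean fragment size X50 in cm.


5.8827 cm

Compute V/Q:
V/Q = 58.5 / 144.1 = 0.4059680777
Raise to the power 0.8:
(V/Q)^0.8 = 0.4059680777^0.8 = 0.4861759911
Multiply by A:
X50 = 12.1 * 0.4861759911
= 5.8827 cm


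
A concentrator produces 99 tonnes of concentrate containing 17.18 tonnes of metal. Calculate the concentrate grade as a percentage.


17.3535%

Grade = (metal in concentrate / concentrate mass) * 100
= (17.18 / 99) * 100
= 0.1735353535 * 100
= 17.3535%


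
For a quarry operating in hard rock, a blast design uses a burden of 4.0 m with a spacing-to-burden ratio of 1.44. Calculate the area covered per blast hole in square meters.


23.04 m^2

First, find the spacing:
Spacing = burden * ratio = 4.0 * 1.44
= 5.76 m
Then, calculate the area:
Area = burden * spacing = 4.0 * 5.76
= 23.04 m^2


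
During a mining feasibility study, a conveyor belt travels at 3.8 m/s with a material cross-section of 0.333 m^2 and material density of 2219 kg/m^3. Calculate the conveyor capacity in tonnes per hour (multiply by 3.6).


Volumetric flow = speed * area
= 3.8 * 0.333 = 1.2654 m^3/s
Mass flow = volumetric * density
= 1.2654 * 2219 = 2807.9226 kg/s
Convert to t/h: multiply by 3.6
Capacity = 2807.9226 * 3.6
= 10108.5214 t/h

10108.5214 t/h


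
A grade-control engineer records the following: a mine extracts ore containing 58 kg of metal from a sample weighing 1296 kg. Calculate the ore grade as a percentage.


Ore grade = (metal mass / ore mass) * 100
= (58 / 1296) * 100
= 0.04475308642 * 100
= 4.4753%

4.4753%


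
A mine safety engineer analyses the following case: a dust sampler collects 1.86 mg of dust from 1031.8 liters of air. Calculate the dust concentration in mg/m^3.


1.8027 mg/m^3

Convert liters to m^3: 1 m^3 = 1000 L
Concentration = mass / volume * 1000
= 1.86 / 1031.8 * 1000
= 0.001802674937 * 1000
= 1.8027 mg/m^3


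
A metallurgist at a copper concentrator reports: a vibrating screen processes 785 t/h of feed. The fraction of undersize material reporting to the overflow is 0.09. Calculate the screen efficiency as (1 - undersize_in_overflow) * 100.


Screen efficiency = (1 - fraction of undersize in overflow) * 100
= (1 - 0.09) * 100
= 0.91 * 100
= 91.0%

91.0%


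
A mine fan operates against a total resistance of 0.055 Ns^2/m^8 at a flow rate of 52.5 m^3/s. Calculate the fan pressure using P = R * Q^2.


151.5938 Pa

Compute Q^2:
Q^2 = 52.5^2 = 2756.25
Compute pressure:
P = R * Q^2 = 0.055 * 2756.25
= 151.5938 Pa


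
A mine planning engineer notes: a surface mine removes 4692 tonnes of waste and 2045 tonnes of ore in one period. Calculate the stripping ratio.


Stripping ratio = waste tonnage / ore tonnage
= 4692 / 2045
= 2.2944

2.2944


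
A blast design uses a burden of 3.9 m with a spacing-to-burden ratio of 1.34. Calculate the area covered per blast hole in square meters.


20.3814 m^2

First, find the spacing:
Spacing = burden * ratio = 3.9 * 1.34
= 5.226 m
Then, calculate the area:
Area = burden * spacing = 3.9 * 5.226
= 20.3814 m^2


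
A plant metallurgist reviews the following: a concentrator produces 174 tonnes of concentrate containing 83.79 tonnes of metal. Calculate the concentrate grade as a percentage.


Grade = (metal in concentrate / concentrate mass) * 100
= (83.79 / 174) * 100
= 0.4815517241 * 100
= 48.1552%

48.1552%


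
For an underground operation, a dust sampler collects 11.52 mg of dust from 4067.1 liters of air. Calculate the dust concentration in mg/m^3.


2.8325 mg/m^3

Convert liters to m^3: 1 m^3 = 1000 L
Concentration = mass / volume * 1000
= 11.52 / 4067.1 * 1000
= 0.002832485063 * 1000
= 2.8325 mg/m^3


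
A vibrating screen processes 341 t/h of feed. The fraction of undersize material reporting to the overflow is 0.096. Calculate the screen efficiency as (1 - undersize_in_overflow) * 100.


90.4%

Screen efficiency = (1 - fraction of undersize in overflow) * 100
= (1 - 0.096) * 100
= 0.904 * 100
= 90.4%


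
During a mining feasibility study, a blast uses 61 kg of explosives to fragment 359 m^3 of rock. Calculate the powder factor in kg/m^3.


Powder factor = explosive mass / rock volume
= 61 / 359
= 0.1699 kg/m^3

0.1699 kg/m^3


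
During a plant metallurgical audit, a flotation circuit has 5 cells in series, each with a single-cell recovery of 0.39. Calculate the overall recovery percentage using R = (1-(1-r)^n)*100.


Complement of single-cell recovery:
1 - r = 1 - 0.39 = 0.61
Raise to power n:
(1 - r)^5 = 0.61^5 = 0.0844596301
Overall recovery:
R = (1 - 0.0844596301) * 100
= 91.554%

91.554%


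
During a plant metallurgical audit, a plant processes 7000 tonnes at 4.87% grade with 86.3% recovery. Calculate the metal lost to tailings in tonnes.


46.7033 tonnes

Total metal in feed:
= 7000 * 4.87 / 100 = 340.9 tonnes
Metal recovered:
= 340.9 * 86.3 / 100 = 294.1967 tonnes
Metal lost to tailings:
= 340.9 - 294.1967
= 46.7033 tonnes


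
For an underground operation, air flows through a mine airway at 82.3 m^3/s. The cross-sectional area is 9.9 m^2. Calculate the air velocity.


8.3131 m/s

Velocity = flow rate / cross-sectional area
= 82.3 / 9.9
= 8.3131 m/s


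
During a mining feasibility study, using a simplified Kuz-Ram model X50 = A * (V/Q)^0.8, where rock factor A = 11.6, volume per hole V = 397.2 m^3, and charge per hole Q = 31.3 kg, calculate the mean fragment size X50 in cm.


Compute V/Q:
V/Q = 397.2 / 31.3 = 12.69009585
Raise to the power 0.8:
(V/Q)^0.8 = 12.69009585^0.8 = 7.634347457
Multiply by A:
X50 = 11.6 * 7.634347457
= 88.5584 cm

88.5584 cm


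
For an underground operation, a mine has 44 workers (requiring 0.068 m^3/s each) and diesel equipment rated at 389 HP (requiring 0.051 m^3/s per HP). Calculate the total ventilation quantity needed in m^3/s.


Airflow for workers:
Q_people = 44 * 0.068 = 2.992 m^3/s
Airflow for diesel equipment:
Q_diesel = 389 * 0.051 = 19.839 m^3/s
Total ventilation:
Q_total = 2.992 + 19.839
= 22.831 m^3/s

22.831 m^3/s


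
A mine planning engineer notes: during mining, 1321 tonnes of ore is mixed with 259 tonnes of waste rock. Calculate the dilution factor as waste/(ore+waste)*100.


Total material = ore + waste
= 1321 + 259 = 1580 tonnes
Dilution = waste / total * 100
= 259 / 1580 * 100
= 0.1639240506 * 100
= 16.3924%

16.3924%


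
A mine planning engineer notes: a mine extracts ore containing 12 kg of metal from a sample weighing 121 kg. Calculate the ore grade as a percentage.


9.9174%

Ore grade = (metal mass / ore mass) * 100
= (12 / 121) * 100
= 0.09917355372 * 100
= 9.9174%


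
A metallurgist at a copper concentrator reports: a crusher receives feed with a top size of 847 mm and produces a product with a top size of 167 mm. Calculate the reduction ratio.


Reduction ratio = feed size / product size
= 847 / 167
= 5.0719

5.0719


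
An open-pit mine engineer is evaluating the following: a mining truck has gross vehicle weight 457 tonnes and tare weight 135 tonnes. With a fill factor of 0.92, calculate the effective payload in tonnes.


296.24 tonnes

Maximum payload = gross - tare
= 457 - 135 = 322 tonnes
Effective payload = max payload * fill factor
= 322 * 0.92
= 296.24 tonnes


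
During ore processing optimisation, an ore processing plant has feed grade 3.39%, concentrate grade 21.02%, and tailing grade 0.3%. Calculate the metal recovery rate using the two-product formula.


92.4702%

Using the two-product formula:
R = 100 * c * (f - t) / (f * (c - t))
Numerator = 100 * 21.02 * (3.39 - 0.3)
= 100 * 21.02 * 3.09
= 6495.18
Denominator = 3.39 * (21.02 - 0.3)
= 3.39 * 20.72
= 70.2408
R = 6495.18 / 70.2408
= 92.4702%


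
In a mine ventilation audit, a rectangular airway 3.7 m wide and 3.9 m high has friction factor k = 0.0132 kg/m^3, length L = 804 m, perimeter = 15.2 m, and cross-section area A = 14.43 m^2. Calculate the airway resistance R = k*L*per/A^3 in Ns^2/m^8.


Compute the numerator:
k * L * per = 0.0132 * 804 * 15.2
= 161.31456
Compute the denominator:
A^3 = 14.43^3 = 3004.685307
Resistance:
R = 161.31456 / 3004.685307
= 0.0537 Ns^2/m^8

0.0537 Ns^2/m^8


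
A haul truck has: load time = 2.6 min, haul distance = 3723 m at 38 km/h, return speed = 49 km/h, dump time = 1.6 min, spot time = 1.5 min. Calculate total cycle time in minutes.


16.1372 min

Convert haul speed to m/min: 38 * 1000/60 = 633.3333333 m/min
Haul time = 3723 / 633.3333333 = 5.878421053 min
Convert return speed to m/min: 49 * 1000/60 = 816.6666667 m/min
Return time = 3723 / 816.6666667 = 4.55877551 min
Total cycle time:
= 2.6 + 5.878421053 + 1.6 + 4.55877551 + 1.5
= 16.1372 min


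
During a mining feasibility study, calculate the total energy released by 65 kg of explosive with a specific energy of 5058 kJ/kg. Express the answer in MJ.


Energy = mass * specific_energy / 1000
= 65 * 5058 / 1000
= 328770 / 1000
= 328.77 MJ

328.77 MJ


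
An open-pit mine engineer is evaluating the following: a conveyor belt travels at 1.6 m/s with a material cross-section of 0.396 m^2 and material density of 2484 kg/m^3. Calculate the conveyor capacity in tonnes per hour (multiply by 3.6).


5665.9046 t/h

Volumetric flow = speed * area
= 1.6 * 0.396 = 0.6336 m^3/s
Mass flow = volumetric * density
= 0.6336 * 2484 = 1573.8624 kg/s
Convert to t/h: multiply by 3.6
Capacity = 1573.8624 * 3.6
= 5665.9046 t/h


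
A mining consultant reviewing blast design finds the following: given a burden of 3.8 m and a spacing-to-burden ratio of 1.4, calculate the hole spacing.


Spacing = burden * ratio
= 3.8 * 1.4
= 5.32 m

5.32 m


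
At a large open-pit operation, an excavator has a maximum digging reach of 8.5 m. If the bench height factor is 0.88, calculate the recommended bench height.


Bench height = reach * factor
= 8.5 * 0.88
= 7.48 m

7.48 m


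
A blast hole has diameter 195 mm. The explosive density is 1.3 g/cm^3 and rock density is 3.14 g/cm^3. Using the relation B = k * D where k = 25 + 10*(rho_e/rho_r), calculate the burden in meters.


First, compute k:
rho_e / rho_r = 1.3 / 3.14 = 0.4140127389
k = 25 + 10 * 0.4140127389 = 29.14012739
Then, compute burden:
B = k * D / 1000 = 29.14012739 * 195 / 1000
= 5682.324841 / 1000
= 5.6823 m

5.6823 m


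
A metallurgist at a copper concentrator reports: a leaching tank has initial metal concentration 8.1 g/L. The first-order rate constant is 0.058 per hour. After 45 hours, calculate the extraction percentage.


92.6465%

Compute the exponent:
-k * t = -0.058 * 45 = -2.61
Remaining concentration:
C = 8.1 * exp(-2.61)
= 8.1 * 0.07353454376
= 0.5956298045 g/L
Extracted = 8.1 - 0.5956298045 = 7.504370196 g/L
Extraction % = 7.504370196 / 8.1 * 100
= 92.6465%


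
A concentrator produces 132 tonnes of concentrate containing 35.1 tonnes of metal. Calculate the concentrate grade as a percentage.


26.5909%

Grade = (metal in concentrate / concentrate mass) * 100
= (35.1 / 132) * 100
= 0.2659090909 * 100
= 26.5909%


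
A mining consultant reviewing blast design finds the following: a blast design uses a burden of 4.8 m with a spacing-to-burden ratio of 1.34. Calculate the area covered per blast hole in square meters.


30.8736 m^2

First, find the spacing:
Spacing = burden * ratio = 4.8 * 1.34
= 6.432 m
Then, calculate the area:
Area = burden * spacing = 4.8 * 6.432
= 30.8736 m^2


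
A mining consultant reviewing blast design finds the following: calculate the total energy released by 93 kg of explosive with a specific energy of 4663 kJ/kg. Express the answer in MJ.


433.659 MJ

Energy = mass * specific_energy / 1000
= 93 * 4663 / 1000
= 433659 / 1000
= 433.659 MJ


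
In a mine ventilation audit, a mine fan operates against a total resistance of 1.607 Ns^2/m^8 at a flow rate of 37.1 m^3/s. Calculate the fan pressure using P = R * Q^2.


2211.8909 Pa

Compute Q^2:
Q^2 = 37.1^2 = 1376.41
Compute pressure:
P = R * Q^2 = 1.607 * 1376.41
= 2211.8909 Pa


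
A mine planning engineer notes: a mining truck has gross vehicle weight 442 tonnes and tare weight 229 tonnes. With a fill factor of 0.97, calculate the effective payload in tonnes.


Maximum payload = gross - tare
= 442 - 229 = 213 tonnes
Effective payload = max payload * fill factor
= 213 * 0.97
= 206.61 tonnes

206.61 tonnes


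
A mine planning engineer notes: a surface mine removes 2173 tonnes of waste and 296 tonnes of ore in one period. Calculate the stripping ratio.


Stripping ratio = waste tonnage / ore tonnage
= 2173 / 296
= 7.3412

7.3412


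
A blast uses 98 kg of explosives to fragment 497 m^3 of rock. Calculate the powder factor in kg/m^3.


Powder factor = explosive mass / rock volume
= 98 / 497
= 0.1972 kg/m^3

0.1972 kg/m^3


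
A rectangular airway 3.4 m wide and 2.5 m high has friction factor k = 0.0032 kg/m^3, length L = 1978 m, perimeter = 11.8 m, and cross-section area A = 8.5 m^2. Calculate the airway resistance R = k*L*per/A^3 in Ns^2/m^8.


Compute the numerator:
k * L * per = 0.0032 * 1978 * 11.8
= 74.68928
Compute the denominator:
A^3 = 8.5^3 = 614.125
Resistance:
R = 74.68928 / 614.125
= 0.1216 Ns^2/m^8

0.1216 Ns^2/m^8


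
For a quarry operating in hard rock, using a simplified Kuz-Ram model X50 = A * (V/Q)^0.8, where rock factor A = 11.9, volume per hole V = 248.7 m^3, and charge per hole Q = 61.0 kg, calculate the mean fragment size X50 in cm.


Compute V/Q:
V/Q = 248.7 / 61.0 = 4.07704918
Raise to the power 0.8:
(V/Q)^0.8 = 4.07704918^0.8 = 3.078057725
Multiply by A:
X50 = 11.9 * 3.078057725
= 36.6289 cm

36.6289 cm


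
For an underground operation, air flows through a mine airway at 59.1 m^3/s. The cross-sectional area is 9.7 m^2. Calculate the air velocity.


Velocity = flow rate / cross-sectional area
= 59.1 / 9.7
= 6.0928 m/s

6.0928 m/s


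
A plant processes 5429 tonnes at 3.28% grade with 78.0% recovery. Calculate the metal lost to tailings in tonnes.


Total metal in feed:
= 5429 * 3.28 / 100 = 178.0712 tonnes
Metal recovered:
= 178.0712 * 78.0 / 100 = 138.895536 tonnes
Metal lost to tailings:
= 178.0712 - 138.895536
= 39.1757 tonnes

39.1757 tonnes


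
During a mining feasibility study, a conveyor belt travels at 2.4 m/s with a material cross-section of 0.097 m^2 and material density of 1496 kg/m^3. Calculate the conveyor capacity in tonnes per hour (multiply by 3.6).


Volumetric flow = speed * area
= 2.4 * 0.097 = 0.2328 m^3/s
Mass flow = volumetric * density
= 0.2328 * 1496 = 348.2688 kg/s
Convert to t/h: multiply by 3.6
Capacity = 348.2688 * 3.6
= 1253.7677 t/h

1253.7677 t/h


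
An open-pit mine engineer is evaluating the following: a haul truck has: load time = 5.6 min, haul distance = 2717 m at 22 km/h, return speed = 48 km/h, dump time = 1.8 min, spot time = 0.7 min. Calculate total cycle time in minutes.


18.9063 min

Convert haul speed to m/min: 22 * 1000/60 = 366.6666667 m/min
Haul time = 2717 / 366.6666667 = 7.41 min
Convert return speed to m/min: 48 * 1000/60 = 800 m/min
Return time = 2717 / 800 = 3.39625 min
Total cycle time:
= 5.6 + 7.41 + 1.8 + 3.39625 + 0.7
= 18.9063 min


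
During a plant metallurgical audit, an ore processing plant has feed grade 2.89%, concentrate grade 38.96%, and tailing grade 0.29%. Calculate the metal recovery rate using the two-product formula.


Using the two-product formula:
R = 100 * c * (f - t) / (f * (c - t))
Numerator = 100 * 38.96 * (2.89 - 0.29)
= 100 * 38.96 * 2.6
= 10129.6
Denominator = 2.89 * (38.96 - 0.29)
= 2.89 * 38.67
= 111.7563
R = 10129.6 / 111.7563
= 90.6401%

90.6401%


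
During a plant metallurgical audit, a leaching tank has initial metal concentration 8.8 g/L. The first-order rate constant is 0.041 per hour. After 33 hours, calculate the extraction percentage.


74.1536%

Compute the exponent:
-k * t = -0.041 * 33 = -1.353
Remaining concentration:
C = 8.8 * exp(-1.353)
= 8.8 * 0.2584637053
= 2.274480606 g/L
Extracted = 8.8 - 2.274480606 = 6.525519394 g/L
Extraction % = 6.525519394 / 8.8 * 100
= 74.1536%


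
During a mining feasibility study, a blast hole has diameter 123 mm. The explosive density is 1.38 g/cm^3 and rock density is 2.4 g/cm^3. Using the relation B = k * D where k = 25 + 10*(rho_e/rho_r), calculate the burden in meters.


First, compute k:
rho_e / rho_r = 1.38 / 2.4 = 0.575
k = 25 + 10 * 0.575 = 30.75
Then, compute burden:
B = k * D / 1000 = 30.75 * 123 / 1000
= 3782.25 / 1000
= 3.7823 m

3.7823 m


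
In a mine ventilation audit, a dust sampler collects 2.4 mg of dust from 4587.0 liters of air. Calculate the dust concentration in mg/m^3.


Convert liters to m^3: 1 m^3 = 1000 L
Concentration = mass / volume * 1000
= 2.4 / 4587.0 * 1000
= 0.0005232177894 * 1000
= 0.5232 mg/m^3

0.5232 mg/m^3


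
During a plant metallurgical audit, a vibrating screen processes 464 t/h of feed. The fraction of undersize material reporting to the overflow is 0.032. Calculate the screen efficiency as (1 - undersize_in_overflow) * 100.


Screen efficiency = (1 - fraction of undersize in overflow) * 100
= (1 - 0.032) * 100
= 0.968 * 100
= 96.8%

96.8%


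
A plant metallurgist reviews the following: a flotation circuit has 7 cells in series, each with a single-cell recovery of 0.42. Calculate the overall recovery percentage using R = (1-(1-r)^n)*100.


97.792%

Complement of single-cell recovery:
1 - r = 1 - 0.42 = 0.58
Raise to power n:
(1 - r)^7 = 0.58^7 = 0.02207984168
Overall recovery:
R = (1 - 0.02207984168) * 100
= 97.792%


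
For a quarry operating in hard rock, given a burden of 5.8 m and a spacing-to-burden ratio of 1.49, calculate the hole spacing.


8.642 m

Spacing = burden * ratio
= 5.8 * 1.49
= 8.642 m


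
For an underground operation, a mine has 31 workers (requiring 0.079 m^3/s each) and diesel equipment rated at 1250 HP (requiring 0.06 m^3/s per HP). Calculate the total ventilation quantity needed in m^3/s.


Airflow for workers:
Q_people = 31 * 0.079 = 2.449 m^3/s
Airflow for diesel equipment:
Q_diesel = 1250 * 0.06 = 75.0 m^3/s
Total ventilation:
Q_total = 2.449 + 75.0
= 77.449 m^3/s

77.449 m^3/s


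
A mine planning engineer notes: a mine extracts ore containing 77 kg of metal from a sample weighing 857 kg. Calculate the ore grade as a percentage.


Ore grade = (metal mass / ore mass) * 100
= (77 / 857) * 100
= 0.08984830805 * 100
= 8.9848%

8.9848%


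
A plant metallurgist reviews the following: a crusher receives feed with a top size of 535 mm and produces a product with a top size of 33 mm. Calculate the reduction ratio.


Reduction ratio = feed size / product size
= 535 / 33
= 16.2121

16.2121


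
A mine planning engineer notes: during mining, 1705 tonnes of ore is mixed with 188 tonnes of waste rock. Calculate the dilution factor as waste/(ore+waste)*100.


9.9313%

Total material = ore + waste
= 1705 + 188 = 1893 tonnes
Dilution = waste / total * 100
= 188 / 1893 * 100
= 0.09931325938 * 100
= 9.9313%


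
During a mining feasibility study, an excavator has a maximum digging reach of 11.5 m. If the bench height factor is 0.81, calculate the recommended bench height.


9.315 m

Bench height = reach * factor
= 11.5 * 0.81
= 9.315 m


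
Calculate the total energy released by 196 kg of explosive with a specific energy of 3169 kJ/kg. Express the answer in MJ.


621.124 MJ

Energy = mass * specific_energy / 1000
= 196 * 3169 / 1000
= 621124 / 1000
= 621.124 MJ


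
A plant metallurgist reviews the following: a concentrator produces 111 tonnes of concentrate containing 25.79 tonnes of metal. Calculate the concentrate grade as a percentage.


23.2342%

Grade = (metal in concentrate / concentrate mass) * 100
= (25.79 / 111) * 100
= 0.2323423423 * 100
= 23.2342%


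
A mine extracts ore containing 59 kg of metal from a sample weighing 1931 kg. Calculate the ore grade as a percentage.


3.0554%

Ore grade = (metal mass / ore mass) * 100
= (59 / 1931) * 100
= 0.03055411704 * 100
= 3.0554%


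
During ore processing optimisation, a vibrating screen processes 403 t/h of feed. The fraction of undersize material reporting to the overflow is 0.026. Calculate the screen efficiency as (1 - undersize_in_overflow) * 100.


97.4%

Screen efficiency = (1 - fraction of undersize in overflow) * 100
= (1 - 0.026) * 100
= 0.974 * 100
= 97.4%


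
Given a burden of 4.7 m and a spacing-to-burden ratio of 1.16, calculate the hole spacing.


Spacing = burden * ratio
= 4.7 * 1.16
= 5.452 m

5.452 m
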